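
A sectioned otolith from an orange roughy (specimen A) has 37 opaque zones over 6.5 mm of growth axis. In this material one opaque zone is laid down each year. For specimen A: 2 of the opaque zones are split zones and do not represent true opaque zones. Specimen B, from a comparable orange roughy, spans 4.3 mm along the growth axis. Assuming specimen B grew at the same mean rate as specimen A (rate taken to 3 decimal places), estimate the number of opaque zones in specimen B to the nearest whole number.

Specimen A: adjusted count: 37 − 2 = 35 opaque zones.
A: Extension rate ≈ 6.5 / 35 = 0.186 mm per year.
Specimen B: 4.3 mm / 0.186 mm per year = 23.12 years ≈ 23 opaque zones.

23 opaque zones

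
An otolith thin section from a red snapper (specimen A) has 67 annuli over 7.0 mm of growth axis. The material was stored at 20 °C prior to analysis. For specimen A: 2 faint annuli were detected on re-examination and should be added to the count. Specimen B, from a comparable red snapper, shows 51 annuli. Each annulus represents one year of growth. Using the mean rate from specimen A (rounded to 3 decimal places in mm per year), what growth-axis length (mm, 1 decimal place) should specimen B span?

5.2 mm

Specimen A: after corrections the count is 67 + 2 = 69 annuli.
A: 7.0 mm over 69 years gives 7.0 / 69 ≈ 0.101 mm per year.
For B, 0.101 mm/year × 51 years = 5.2 mm.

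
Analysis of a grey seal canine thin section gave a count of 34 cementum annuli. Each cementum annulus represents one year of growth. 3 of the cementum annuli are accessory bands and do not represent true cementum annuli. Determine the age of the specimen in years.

31 years

Adjusted count: 34 − 3 = 31 cementum annuli.
One cementum annulus per year makes the duration 31 years.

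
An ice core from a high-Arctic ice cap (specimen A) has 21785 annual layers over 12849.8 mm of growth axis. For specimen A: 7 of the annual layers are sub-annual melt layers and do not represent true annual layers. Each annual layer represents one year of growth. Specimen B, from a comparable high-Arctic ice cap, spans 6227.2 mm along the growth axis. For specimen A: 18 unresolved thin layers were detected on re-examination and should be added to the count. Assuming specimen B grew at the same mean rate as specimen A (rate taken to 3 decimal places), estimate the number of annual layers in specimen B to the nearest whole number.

10555 annual layers

Specimen A: adjusted count: 21785 − 7 + 18 = 21796 annual layers.
A: 12849.8 mm over 21796 years gives 12849.8 / 21796 ≈ 0.590 mm per year.
B spans 6227.2 / 0.590 = 10554.58 years ≈ 10555 annual layers.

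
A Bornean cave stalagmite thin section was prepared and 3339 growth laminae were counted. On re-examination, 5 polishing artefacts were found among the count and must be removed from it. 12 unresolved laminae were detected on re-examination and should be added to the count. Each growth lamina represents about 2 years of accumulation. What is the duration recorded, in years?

Adjusted count: 3339 − 5 + 12 = 3346 growth laminae.
Multiplying by 2 years per growth lamina: 3346 × 2 = 6692 years.

6692 years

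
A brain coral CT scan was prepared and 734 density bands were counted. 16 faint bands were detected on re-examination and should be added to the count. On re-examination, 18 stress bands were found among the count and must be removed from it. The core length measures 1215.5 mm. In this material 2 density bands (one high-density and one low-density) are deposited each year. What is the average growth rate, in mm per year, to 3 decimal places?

3.321 mm per year

After corrections the count is 734 − 18 + 16 = 732 density bands.
732 density bands at 2 per year is 732 / 2 = 366 years.
Mean rate = 1215.5 mm / 366 years ≈ 3.321 mm per year.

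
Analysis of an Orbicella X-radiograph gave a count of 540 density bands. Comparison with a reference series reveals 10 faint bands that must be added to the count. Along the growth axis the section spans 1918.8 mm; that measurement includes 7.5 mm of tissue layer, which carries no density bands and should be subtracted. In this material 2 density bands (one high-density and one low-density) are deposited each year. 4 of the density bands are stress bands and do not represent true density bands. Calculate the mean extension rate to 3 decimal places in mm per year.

7.001 mm per year

True density band count = 540 − 4 + 10 = 546.
Dividing by 2 density bands per year: 546 / 2 = 273 years.
The growth record spans 1918.8 − 7.5 = 1911.3 mm.
Extension rate ≈ 1911.3 / 273 = 7.001 mm per year.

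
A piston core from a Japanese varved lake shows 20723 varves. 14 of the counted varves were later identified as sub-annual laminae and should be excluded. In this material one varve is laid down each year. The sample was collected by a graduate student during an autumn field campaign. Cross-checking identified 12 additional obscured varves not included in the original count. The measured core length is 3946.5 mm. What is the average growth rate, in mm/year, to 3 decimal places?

Adjusted count: 20723 − 14 + 12 = 20721 varves.
3946.5 mm over 20721 years gives 3946.5 / 20721 ≈ 0.190 mm/year.

0.190 mm/year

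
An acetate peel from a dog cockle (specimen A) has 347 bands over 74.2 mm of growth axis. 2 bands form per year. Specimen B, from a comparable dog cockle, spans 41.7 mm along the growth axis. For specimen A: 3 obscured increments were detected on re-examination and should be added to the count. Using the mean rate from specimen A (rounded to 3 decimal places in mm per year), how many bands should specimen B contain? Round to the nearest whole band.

Specimen A: adjusted count: 347 + 3 = 350 bands.
Specimen A: with 2 bands per year, 350 / 2 = 175 years.
A: Extension rate ≈ 74.2 / 175 = 0.424 mm/year.
For B, 41.7 / 0.424 = 98.35 years; at 2 bands per year that is 98.35 × 2 ≈ 197 bands.

197 bands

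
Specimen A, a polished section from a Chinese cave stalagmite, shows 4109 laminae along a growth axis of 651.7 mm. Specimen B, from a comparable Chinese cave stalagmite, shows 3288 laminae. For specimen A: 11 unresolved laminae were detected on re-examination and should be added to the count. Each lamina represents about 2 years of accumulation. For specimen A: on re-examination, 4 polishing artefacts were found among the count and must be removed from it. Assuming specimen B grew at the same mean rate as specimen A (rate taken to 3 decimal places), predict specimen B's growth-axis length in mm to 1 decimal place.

519.5 mm

Specimen A: true lamina count = 4109 − 4 + 11 = 4116.
Specimen A: 4116 laminae at 2 years each span 4116 × 2 = 8232 years.
A: 651.7 mm over 8232 years gives 651.7 / 8232 ≈ 0.079 mm per year.
Specimen B: 3288 laminae at 2 years each span 3288 × 2 = 6576 years. For B, 0.079 mm/year × 6576 years = 519.5 mm.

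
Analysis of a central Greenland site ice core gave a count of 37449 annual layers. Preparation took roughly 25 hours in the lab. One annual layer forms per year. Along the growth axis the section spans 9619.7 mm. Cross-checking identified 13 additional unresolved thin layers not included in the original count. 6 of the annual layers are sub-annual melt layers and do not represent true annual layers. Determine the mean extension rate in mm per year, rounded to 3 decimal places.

Correcting the raw count gives 37449 − 6 + 13 = 37456 true annual layers.
Mean rate = 9619.7 mm / 37456 years ≈ 0.257 mm per year.

0.257 mm per year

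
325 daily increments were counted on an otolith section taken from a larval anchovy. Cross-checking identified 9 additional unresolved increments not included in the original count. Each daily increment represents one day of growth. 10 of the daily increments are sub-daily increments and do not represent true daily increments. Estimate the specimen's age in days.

324 d

True daily increment count = 325 − 10 + 9 = 324.
One daily increment per day makes the duration 324 days.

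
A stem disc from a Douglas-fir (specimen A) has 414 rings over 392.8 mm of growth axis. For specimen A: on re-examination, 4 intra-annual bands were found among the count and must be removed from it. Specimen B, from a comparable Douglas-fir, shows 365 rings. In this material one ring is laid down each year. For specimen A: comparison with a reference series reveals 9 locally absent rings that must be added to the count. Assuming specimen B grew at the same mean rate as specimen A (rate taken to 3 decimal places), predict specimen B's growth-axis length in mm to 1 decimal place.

342.0 mm

Specimen A: after corrections the count is 414 − 4 + 9 = 419 rings.
A: Mean rate = 392.8 mm / 419 years ≈ 0.937 mm per year.
B's length ≈ 0.937 × 365 = 342.0 mm.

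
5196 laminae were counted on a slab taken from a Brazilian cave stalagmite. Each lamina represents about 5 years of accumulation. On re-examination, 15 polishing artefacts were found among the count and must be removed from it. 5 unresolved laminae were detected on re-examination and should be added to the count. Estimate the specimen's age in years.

True lamina count = 5196 − 15 + 5 = 5186.
At 5 years per lamina, 5186 × 5 = 25930 years.

25930 years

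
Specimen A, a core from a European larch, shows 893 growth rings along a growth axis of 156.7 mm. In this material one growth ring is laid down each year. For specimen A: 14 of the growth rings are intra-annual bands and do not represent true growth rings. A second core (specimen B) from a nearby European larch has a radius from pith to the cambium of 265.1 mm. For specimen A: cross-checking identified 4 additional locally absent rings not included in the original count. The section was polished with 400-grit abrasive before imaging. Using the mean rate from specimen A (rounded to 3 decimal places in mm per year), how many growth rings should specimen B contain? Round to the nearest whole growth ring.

Specimen A: adjusted count: 893 − 14 + 4 = 883 growth rings.
A: 156.7 mm over 883 years gives 156.7 / 883 ≈ 0.177 mm per year.
Specimen B: 265.1 mm / 0.177 mm per year = 1497.74 years ≈ 1498 growth rings.

1498 growth rings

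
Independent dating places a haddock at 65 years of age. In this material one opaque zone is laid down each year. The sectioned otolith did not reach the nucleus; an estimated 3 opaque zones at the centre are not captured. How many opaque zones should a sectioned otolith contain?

Expected opaque zones over 65 years: 65.
65 − 3 missed = 62 opaque zones expected in the prepared section.

62 opaque zones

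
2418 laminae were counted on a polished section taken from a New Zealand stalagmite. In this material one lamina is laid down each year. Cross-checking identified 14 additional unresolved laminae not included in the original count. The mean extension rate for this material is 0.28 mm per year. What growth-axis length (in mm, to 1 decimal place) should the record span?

681.0 mm

Correcting the raw count gives 2418 + 14 = 2432 true laminae.
Length ≈ 0.28 × 2432 = 681.0 mm.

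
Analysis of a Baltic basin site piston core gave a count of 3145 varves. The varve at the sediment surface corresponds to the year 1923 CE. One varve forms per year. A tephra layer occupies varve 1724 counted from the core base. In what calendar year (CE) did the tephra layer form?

The tephra layer sits at varve 1724 from the core base, so 3145 − 1724 = 1421 varves formed after it.
1923 − 1421 = 502 CE.

502 CE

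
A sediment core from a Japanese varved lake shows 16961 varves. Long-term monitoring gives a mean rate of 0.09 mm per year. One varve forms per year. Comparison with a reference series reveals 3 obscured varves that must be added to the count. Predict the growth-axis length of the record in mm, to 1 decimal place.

1526.8 mm

Adjusted count: 16961 + 3 = 16964 varves.
16964 years at 0.09 mm/year gives 0.09 × 16964 = 1526.8 mm.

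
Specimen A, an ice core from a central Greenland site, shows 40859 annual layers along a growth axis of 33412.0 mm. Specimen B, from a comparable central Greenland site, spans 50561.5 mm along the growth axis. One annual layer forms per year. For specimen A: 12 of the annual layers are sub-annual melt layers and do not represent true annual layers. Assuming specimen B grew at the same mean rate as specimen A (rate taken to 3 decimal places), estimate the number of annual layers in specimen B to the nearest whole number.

Specimen A: after corrections the count is 40859 − 12 = 40847 annual layers.
A: Extension rate ≈ 33412.0 / 40847 = 0.818 mm per year.
Specimen B: 50561.5 mm / 0.818 mm per year = 61811.12 years ≈ 61811 annual layers.

61811 annual layers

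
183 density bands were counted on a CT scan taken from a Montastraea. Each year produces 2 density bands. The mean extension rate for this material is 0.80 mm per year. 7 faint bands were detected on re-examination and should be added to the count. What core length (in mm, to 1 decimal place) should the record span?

76.0 mm

After corrections the count is 183 + 7 = 190 density bands.
Dividing by 2 density bands per year: 190 / 2 = 95 years.
95 years at 0.80 mm/year gives 0.80 × 95 = 76.0 mm.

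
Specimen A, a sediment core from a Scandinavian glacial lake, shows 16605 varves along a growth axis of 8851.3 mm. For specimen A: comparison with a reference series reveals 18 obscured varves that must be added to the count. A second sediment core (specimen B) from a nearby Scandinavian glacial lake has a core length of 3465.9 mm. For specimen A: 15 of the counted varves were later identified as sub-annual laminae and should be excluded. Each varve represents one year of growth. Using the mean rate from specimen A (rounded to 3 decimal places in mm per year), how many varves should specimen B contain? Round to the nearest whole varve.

Specimen A: adjusted count: 16605 − 15 + 18 = 16608 varves.
A: Mean rate = 8851.3 mm / 16608 years ≈ 0.533 mm per year.
For B, 3465.9 / 0.533 = 6502.63 years ≈ 6503 varves.

6503 varves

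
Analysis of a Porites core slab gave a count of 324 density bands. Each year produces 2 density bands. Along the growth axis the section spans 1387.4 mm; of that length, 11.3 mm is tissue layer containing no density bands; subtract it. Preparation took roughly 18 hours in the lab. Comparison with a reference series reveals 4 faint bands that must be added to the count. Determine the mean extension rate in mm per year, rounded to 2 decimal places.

8.39 mm per year

After corrections the count is 324 + 4 = 328 density bands.
328 density bands at 2 per year is 328 / 2 = 164 years.
Net length = 1387.4 − 11.3 = 1376.1 mm.
1376.1 mm over 164 years gives 1376.1 / 164 ≈ 8.39 mm per year.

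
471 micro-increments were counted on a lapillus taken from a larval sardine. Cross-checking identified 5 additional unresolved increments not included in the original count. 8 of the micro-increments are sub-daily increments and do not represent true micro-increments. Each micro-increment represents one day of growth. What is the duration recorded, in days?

468 days

True micro-increment count = 471 − 8 + 5 = 468.
At one micro-increment per day, that is 468 days.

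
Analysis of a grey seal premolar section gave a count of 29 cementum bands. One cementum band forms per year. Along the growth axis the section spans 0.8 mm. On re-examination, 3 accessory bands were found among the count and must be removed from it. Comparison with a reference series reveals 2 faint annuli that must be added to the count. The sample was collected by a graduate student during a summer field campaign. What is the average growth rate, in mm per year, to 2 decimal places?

0.03 mm per year

Correcting the raw count gives 29 − 3 + 2 = 28 true cementum bands.
0.8 mm over 28 years gives 0.8 / 28 ≈ 0.03 mm per year.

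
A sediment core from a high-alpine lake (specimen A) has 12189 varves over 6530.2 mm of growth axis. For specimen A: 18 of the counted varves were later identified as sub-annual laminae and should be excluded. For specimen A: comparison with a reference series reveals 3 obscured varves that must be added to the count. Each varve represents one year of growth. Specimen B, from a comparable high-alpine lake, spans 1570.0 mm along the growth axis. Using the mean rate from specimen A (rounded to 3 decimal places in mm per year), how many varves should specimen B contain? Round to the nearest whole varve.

2929 varves

Specimen A: true varve count = 12189 − 18 + 3 = 12174.
A: 6530.2 mm over 12174 years gives 6530.2 / 12174 ≈ 0.536 mm per year.
Specimen B: 1570.0 mm / 0.536 mm per year = 2929.10 years ≈ 2929 varves.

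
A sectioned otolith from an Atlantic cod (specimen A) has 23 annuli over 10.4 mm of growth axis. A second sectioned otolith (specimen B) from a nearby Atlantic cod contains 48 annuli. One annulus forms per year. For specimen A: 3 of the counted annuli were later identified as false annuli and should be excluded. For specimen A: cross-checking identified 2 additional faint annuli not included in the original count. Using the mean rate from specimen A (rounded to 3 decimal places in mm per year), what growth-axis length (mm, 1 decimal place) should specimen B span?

Specimen A: adjusted count: 23 − 3 + 2 = 22 annuli.
A: 10.4 mm over 22 years gives 10.4 / 22 ≈ 0.473 mm/year.
For B, 0.473 mm/year × 48 years = 22.7 mm.

22.7 mm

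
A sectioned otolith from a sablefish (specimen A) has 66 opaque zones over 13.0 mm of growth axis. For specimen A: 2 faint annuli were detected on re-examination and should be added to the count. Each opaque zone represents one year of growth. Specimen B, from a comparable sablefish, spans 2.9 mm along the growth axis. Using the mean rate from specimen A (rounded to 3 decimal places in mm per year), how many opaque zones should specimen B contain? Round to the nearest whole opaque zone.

Specimen A: true opaque zone count = 66 + 2 = 68.
A: 13.0 mm over 68 years gives 13.0 / 68 ≈ 0.191 mm/year.
B spans 2.9 / 0.191 = 15.18 years ≈ 15 opaque zones.

15 opaque zones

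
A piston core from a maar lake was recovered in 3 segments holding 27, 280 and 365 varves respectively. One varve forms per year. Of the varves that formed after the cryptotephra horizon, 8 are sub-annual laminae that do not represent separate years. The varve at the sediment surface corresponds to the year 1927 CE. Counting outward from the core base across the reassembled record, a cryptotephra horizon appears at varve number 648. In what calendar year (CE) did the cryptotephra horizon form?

Total varves = 27 + 280 + 365 = 672.
The cryptotephra horizon sits at varve 648 from the core base, so 672 − 648 = 24 varves formed after it.
24 − 8 false = 16 true varves after the cryptotephra horizon.
Counting back 16 years from 1927 CE places the cryptotephra horizon in 1927 − 16 = 1911 CE.

1911 CE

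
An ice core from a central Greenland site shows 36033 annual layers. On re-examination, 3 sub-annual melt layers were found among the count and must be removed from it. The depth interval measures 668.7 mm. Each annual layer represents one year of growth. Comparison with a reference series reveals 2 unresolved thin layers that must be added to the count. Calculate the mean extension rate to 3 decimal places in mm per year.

Adjusted count: 36033 − 3 + 2 = 36032 annual layers.
668.7 mm over 36032 years gives 668.7 / 36032 ≈ 0.019 mm per year.

0.019 mm per year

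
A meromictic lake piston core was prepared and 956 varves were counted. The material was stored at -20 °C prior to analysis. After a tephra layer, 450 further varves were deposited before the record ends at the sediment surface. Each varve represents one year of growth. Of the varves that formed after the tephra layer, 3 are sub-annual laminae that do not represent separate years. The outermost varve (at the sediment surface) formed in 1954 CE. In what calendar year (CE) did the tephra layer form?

450 varves post-date the tephra layer.
Removing the 3 false varves leaves 450 − 3 = 447 true varves beyond the tephra layer.
The varve at the sediment surface is 1954 CE, so the tephra layer dates to 1954 − 447 = 1507 CE.

1507 CE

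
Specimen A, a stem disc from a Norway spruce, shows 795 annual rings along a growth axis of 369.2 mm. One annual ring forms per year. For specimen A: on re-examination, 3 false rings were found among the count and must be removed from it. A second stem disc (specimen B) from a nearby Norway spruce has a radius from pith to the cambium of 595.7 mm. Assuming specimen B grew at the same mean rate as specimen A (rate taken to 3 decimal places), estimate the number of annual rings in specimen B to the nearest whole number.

Specimen A: correcting the raw count gives 795 − 3 = 792 true annual rings.
A: Mean rate = 369.2 mm / 792 years ≈ 0.466 mm/year.
B spans 595.7 / 0.466 = 1278.33 years ≈ 1278 annual rings.

1278 annual rings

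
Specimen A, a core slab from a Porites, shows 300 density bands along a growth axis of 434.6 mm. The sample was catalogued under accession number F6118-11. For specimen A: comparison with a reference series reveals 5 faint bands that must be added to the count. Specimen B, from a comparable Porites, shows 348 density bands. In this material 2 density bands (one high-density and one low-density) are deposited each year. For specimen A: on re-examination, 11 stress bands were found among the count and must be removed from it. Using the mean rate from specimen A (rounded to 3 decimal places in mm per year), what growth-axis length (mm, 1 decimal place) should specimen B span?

Specimen A: after corrections the count is 300 − 11 + 5 = 294 density bands.
Specimen A: with 2 density bands per year, 294 / 2 = 147 years.
A: 434.6 mm over 147 years gives 434.6 / 147 ≈ 2.956 mm/year.
Specimen B: 348 density bands at 2 per year is 348 / 2 = 174 years. For B, 2.956 mm/year × 174 years = 514.3 mm.

514.3 mm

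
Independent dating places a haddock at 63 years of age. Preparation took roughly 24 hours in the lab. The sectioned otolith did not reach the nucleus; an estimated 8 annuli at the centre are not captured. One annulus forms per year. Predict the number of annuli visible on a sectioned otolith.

One annulus per year gives 63 annuli over 63 years.
Subtracting the 8 annuli not captured gives 63 − 8 = 55 annuli in the record.

55 annuli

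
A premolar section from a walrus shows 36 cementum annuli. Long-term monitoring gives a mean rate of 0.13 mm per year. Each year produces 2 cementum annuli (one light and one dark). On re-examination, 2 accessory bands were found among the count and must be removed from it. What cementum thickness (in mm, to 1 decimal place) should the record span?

2.2 mm

Correcting the raw count gives 36 − 2 = 34 true cementum annuli.
With 2 cementum annuli per year, 34 / 2 = 17 years.
Length ≈ 0.13 × 17 = 2.2 mm.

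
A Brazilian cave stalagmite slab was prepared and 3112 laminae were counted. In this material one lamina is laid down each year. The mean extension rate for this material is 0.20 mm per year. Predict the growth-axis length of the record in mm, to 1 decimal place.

The record spans 3112 years at 0.20 mm per year.
3112 years at 0.20 mm/year gives 0.20 × 3112 = 622.4 mm.

622.4 mm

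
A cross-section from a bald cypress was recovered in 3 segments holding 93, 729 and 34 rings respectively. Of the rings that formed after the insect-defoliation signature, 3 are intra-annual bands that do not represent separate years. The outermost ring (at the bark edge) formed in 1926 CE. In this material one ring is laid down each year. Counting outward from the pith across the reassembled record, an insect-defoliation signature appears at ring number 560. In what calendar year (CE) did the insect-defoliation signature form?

1633 CE

Total rings = 93 + 729 + 34 = 856.
Between ring 560 and the bark edge there are 856 − 560 = 296 rings.
Removing the 3 false rings leaves 296 − 3 = 293 true rings beyond the insect-defoliation signature.
1926 − 293 = 1633 CE.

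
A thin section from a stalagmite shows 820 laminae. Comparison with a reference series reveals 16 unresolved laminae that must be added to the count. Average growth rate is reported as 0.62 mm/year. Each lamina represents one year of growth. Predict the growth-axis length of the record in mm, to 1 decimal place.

Adjusted count: 820 + 16 = 836 laminae.
836 years at 0.62 mm/year gives 0.62 × 836 = 518.3 mm.

518.3 mm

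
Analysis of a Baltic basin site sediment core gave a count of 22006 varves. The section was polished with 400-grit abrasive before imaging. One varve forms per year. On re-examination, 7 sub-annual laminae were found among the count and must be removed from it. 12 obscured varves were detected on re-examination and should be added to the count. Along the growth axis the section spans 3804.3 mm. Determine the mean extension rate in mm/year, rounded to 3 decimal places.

True varve count = 22006 − 7 + 12 = 22011.
Mean rate = 3804.3 mm / 22011 years ≈ 0.173 mm/year.

0.173 mm/year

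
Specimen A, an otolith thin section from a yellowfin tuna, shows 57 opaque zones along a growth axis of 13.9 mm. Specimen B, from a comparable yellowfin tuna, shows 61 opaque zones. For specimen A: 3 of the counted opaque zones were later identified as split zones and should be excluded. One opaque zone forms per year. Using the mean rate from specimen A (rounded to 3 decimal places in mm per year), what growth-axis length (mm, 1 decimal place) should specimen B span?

Specimen A: correcting the raw count gives 57 − 3 = 54 true opaque zones.
A: Mean rate = 13.9 mm / 54 years ≈ 0.257 mm per year.
B's length ≈ 0.257 × 61 = 15.7 mm.

15.7 mm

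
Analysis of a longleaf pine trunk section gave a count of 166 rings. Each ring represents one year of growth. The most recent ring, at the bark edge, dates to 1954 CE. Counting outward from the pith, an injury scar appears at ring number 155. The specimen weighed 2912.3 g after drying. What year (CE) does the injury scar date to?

1943 CE

The injury scar sits at ring 155 from the pith, so 166 − 155 = 11 rings formed after it.
The ring at the bark edge is 1954 CE, so the injury scar dates to 1954 − 11 = 1943 CE.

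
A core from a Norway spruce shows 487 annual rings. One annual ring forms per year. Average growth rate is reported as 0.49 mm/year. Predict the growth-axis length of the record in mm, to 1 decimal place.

487 years of growth are recorded.
487 years at 0.49 mm/year gives 0.49 × 487 = 238.6 mm.

238.6 mm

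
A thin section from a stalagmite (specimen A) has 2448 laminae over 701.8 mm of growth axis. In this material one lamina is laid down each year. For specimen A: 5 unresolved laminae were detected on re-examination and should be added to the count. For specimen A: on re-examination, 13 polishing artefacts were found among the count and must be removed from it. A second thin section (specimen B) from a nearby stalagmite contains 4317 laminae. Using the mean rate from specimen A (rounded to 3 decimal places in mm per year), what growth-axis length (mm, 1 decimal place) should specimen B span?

1243.3 mm

Specimen A: adjusted count: 2448 − 13 + 5 = 2440 laminae.
A: 701.8 mm over 2440 years gives 701.8 / 2440 ≈ 0.288 mm per year.
For B, 0.288 mm/year × 4317 years = 1243.3 mm.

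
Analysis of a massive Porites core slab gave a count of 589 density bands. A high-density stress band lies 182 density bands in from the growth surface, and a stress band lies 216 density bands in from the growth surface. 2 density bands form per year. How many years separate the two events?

216 − 182 = 34 density bands lie between the two events.
34 density bands at 2 per year is 34 / 2 = 17 years.

17 years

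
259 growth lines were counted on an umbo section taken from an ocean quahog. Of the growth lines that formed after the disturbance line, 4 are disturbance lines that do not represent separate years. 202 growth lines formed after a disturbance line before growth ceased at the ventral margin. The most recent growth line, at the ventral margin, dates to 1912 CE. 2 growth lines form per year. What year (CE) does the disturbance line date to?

202 growth lines post-date the disturbance line.
202 − 4 false = 198 true growth lines after the disturbance line.
With 2 growth lines per year, 198 / 2 = 99 years.
Counting back 99 years from 1912 CE places the disturbance line in 1912 − 99 = 1813 CE.

1813 CE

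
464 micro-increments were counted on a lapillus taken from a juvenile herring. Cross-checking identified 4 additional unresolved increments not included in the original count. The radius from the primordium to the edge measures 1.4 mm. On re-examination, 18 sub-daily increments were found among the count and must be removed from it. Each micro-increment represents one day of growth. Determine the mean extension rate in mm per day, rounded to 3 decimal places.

Correcting the raw count gives 464 − 18 + 4 = 450 true micro-increments.
Mean rate = 1.4 mm / 450 days ≈ 0.003 mm per day.

0.003 mm per day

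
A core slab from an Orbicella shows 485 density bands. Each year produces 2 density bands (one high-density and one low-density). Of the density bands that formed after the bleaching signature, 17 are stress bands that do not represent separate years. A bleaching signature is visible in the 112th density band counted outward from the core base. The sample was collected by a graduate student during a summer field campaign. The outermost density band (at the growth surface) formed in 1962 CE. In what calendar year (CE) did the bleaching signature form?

1784 CE

Between density band 112 and the growth surface there are 485 − 112 = 373 density bands.
Removing the 17 false density bands leaves 373 − 17 = 356 true density bands beyond the bleaching signature.
356 density bands at 2 per year is 356 / 2 = 178 years.
1962 − 178 = 1784 CE.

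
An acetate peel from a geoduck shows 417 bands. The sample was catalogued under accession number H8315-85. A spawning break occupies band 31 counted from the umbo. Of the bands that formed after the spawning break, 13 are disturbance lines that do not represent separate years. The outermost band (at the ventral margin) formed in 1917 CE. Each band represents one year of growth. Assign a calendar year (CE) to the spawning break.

1544 CE

417 − 31 = 386 bands lie beyond the spawning break toward the ventral margin.
Excluding 13 false bands: 386 − 13 = 373.
The band at the ventral margin is 1917 CE, so the spawning break dates to 1917 − 373 = 1544 CE.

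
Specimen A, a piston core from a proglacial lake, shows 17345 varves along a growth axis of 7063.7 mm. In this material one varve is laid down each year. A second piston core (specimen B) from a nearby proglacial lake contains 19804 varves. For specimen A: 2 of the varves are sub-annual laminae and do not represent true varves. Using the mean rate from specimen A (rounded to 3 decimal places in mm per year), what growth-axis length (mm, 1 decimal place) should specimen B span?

Specimen A: correcting the raw count gives 17345 − 2 = 17343 true varves.
A: Extension rate ≈ 7063.7 / 17343 = 0.407 mm/yr.
Length of B = 0.407 × 19804 = 8060.2 mm.

8060.2 mm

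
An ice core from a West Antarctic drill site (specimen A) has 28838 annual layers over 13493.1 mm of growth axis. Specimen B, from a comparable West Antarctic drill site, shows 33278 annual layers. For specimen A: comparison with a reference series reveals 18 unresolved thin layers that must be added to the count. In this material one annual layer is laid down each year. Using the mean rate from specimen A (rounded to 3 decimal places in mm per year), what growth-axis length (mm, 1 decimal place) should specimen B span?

Specimen A: correcting the raw count gives 28838 + 18 = 28856 true annual layers.
A: 13493.1 mm over 28856 years gives 13493.1 / 28856 ≈ 0.468 mm/year.
For B, 0.468 mm/year × 33278 years = 15574.1 mm.

15574.1 mm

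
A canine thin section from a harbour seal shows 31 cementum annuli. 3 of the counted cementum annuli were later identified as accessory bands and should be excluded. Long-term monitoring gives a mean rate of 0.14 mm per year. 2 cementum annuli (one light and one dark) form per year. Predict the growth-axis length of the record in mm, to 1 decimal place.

2.0 mm

Adjusted count: 31 − 3 = 28 cementum annuli.
Dividing by 2 cementum annuli per year: 28 / 2 = 14 years.
Predicted length = 0.14 mm/year × 14 years = 2.0 mm.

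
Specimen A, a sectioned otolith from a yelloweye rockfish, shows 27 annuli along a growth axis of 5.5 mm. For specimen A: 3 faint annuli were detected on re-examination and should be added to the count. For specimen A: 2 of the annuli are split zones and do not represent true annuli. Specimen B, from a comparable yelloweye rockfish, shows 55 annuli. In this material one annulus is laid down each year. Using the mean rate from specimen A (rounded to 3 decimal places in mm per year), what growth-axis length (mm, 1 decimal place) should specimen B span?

10.8 mm

Specimen A: true annulus count = 27 − 2 + 3 = 28.
A: Mean rate = 5.5 mm / 28 years ≈ 0.196 mm/yr.
For B, 0.196 mm/year × 55 years = 10.8 mm.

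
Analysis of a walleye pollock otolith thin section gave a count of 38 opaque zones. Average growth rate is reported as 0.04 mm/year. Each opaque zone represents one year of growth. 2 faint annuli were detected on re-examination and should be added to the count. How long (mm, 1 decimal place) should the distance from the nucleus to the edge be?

1.6 mm

After corrections the count is 38 + 2 = 40 opaque zones.
Predicted length = 0.04 mm/year × 40 years = 1.6 mm.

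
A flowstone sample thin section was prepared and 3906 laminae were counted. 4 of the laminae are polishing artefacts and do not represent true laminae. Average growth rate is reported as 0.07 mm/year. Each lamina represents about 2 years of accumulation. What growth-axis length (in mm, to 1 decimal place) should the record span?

546.3 mm

True lamina count = 3906 − 4 = 3902.
Multiplying by 2 years per lamina: 3902 × 2 = 7804 years.
7804 years at 0.07 mm/year gives 0.07 × 7804 = 546.3 mm.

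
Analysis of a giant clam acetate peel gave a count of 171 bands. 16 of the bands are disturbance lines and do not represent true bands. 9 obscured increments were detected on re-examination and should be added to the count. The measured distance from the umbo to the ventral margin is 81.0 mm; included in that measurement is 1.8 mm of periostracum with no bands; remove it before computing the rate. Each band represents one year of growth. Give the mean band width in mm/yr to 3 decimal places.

True band count = 171 − 16 + 9 = 164.
The growth record spans 81.0 − 1.8 = 79.2 mm.
Extension rate ≈ 79.2 / 164 = 0.483 mm/yr.

0.483 mm/yr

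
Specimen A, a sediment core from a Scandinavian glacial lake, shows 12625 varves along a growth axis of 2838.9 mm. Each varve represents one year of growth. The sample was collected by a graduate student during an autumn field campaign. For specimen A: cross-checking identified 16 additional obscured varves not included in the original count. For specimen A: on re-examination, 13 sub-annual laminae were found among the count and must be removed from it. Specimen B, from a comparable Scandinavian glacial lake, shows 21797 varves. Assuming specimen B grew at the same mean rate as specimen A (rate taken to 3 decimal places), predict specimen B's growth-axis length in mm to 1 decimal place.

Specimen A: true varve count = 12625 − 13 + 16 = 12628.
A: 2838.9 mm over 12628 years gives 2838.9 / 12628 ≈ 0.225 mm per year.
Length of B = 0.225 × 21797 = 4904.3 mm.

4904.3 mm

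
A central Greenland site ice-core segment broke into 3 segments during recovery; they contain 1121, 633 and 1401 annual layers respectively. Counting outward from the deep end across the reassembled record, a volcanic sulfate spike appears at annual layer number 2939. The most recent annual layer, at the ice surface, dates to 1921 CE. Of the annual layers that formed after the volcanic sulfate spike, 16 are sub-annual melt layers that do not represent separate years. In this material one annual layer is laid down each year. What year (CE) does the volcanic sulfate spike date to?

Total annual layers = 1121 + 633 + 1401 = 3155.
Between annual layer 2939 and the ice surface there are 3155 − 2939 = 216 annual layers.
Excluding 16 false annual layers: 216 − 16 = 200.
Counting back 200 years from 1921 CE places the volcanic sulfate spike in 1921 − 200 = 1721 CE.

1721 CE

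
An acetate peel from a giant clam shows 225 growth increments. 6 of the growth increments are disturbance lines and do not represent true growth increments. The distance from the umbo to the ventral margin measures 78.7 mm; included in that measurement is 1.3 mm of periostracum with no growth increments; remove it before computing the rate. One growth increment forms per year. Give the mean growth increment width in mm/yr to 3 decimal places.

0.353 mm/yr

Adjusted count: 225 − 6 = 219 growth increments.
Removing the 1.3 mm offcut leaves 78.7 − 1.3 = 77.4 mm.
Mean rate = 77.4 mm / 219 years ≈ 0.353 mm/yr.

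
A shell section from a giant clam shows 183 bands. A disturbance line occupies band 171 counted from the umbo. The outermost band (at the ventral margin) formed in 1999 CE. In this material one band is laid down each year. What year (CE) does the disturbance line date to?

The disturbance line sits at band 171 from the umbo, so 183 − 171 = 12 bands formed after it.
1999 − 12 = 1987 CE.

1987 CE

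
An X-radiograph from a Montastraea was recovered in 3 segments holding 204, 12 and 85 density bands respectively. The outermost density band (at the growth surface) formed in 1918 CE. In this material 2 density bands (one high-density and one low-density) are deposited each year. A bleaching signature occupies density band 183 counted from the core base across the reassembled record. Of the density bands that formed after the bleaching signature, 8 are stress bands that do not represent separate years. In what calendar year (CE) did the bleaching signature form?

Total density bands = 204 + 12 + 85 = 301.
Between density band 183 and the growth surface there are 301 − 183 = 118 density bands.
Excluding 8 false density bands: 118 − 8 = 110.
With 2 density bands per year, 110 / 2 = 55 years.
1918 − 55 = 1863 CE.

1863 CE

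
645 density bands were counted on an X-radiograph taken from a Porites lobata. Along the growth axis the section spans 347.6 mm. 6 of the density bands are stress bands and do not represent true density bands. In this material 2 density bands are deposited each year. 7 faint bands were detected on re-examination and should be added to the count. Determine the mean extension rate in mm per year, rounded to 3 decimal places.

After corrections the count is 645 − 6 + 7 = 646 density bands.
Dividing by 2 density bands per year: 646 / 2 = 323 years.
Extension rate ≈ 347.6 / 323 = 1.076 mm per year.

1.076 mm per year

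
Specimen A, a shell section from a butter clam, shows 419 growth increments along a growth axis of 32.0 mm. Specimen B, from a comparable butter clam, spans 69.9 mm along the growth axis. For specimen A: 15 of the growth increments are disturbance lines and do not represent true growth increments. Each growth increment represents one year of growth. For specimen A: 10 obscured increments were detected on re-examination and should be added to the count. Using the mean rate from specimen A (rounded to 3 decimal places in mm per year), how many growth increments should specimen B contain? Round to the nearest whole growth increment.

Specimen A: adjusted count: 419 − 15 + 10 = 414 growth increments.
A: 32.0 mm over 414 years gives 32.0 / 414 ≈ 0.077 mm/yr.
Specimen B: 69.9 mm / 0.077 mm per year = 907.79 years ≈ 908 growth increments.

908 growth increments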